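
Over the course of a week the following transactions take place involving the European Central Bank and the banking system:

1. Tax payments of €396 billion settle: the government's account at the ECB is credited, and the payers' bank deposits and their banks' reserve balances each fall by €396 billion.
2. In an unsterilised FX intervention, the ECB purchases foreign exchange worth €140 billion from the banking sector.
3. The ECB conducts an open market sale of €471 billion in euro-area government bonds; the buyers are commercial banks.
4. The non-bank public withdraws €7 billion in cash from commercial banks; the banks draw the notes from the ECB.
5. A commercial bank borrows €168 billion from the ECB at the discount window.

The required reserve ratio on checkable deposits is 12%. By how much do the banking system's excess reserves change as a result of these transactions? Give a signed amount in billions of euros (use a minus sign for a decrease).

-€517.64 billion

Government account inflow €396 billion: reserves −€396B, deposits −€396B.
FX purchase €140 billion: reserves +€140B, deposits 0.
OMO sale (to banks) €471 billion: reserves −€471B, deposits 0.
Currency withdrawal €7 billion: reserves −€7B, deposits −€7B.
Discount-window loan €168 billion: reserves +€168B, deposits 0.
Totals: Δreserves = −€566B, Δdeposits = −€403B.
Δrequired reserves = 12% × −€403B = −€48.36B.
Δexcess reserves = Δreserves − Δrequired = −€566B − (−€48.36B) = -€517.64 billion.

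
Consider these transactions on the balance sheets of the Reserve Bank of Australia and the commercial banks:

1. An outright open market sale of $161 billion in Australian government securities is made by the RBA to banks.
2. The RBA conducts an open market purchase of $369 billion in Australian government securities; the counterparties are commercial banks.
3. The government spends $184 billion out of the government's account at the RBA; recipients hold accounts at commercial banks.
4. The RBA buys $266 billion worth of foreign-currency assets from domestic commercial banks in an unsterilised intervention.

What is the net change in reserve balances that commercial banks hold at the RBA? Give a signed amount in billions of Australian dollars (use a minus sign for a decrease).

+$658 billion

OMO sale (to banks) $161 billion: the buying banks pay out of their reserve balances → −$161B.
OMO purchase (from banks) $369 billion: the RBA pays by crediting reserve accounts → +$369B.
Government spending $184 billion: government payments flow into bank reserve accounts → +$184B.
FX purchase $266 billion: the RBA pays by crediting reserve accounts → +$266B.
Net: −161 + 369 + 184 + 266 = +$658 billion.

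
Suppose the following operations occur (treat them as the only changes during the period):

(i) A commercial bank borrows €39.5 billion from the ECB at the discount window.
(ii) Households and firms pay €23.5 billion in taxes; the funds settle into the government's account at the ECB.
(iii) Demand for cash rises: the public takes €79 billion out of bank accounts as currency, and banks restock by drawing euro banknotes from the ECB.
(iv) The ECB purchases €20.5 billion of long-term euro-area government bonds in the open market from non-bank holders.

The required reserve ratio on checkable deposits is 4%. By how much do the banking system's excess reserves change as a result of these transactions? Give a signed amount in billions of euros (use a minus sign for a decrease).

Discount-window loan €39.5 billion: reserves +€39.5B, deposits 0.
Government account inflow €23.5 billion: reserves −€23.5B, deposits −€23.5B.
Currency withdrawal €79 billion: reserves −€79B, deposits −€79B.
Asset purchase (from non-banks) €20.5 billion: reserves +€20.5B, deposits +€20.5B.
Totals: Δreserves = −€42.5B, Δdeposits = −€82B.
Δrequired reserves = 4% × −€82B = −€3.28B.
Δexcess reserves = Δreserves − Δrequired = −€42.5B − (−€3.28B) = -€39.22 billion.

-€39.22 billion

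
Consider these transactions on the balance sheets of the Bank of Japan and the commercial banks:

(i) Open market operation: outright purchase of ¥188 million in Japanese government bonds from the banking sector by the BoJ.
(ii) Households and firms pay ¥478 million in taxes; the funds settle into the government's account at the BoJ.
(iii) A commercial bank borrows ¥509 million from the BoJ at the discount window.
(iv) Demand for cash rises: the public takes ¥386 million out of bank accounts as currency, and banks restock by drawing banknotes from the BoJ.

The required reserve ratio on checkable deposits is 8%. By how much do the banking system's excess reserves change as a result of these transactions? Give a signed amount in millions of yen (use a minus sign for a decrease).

OMO purchase (from banks) ¥188 million: reserves +¥188M, deposits 0.
Government account inflow ¥478 million: reserves −¥478M, deposits −¥478M.
Discount-window loan ¥509 million: reserves +¥509M, deposits 0.
Currency withdrawal ¥386 million: reserves −¥386M, deposits −¥386M.
Totals: Δreserves = −¥167M, Δdeposits = −¥864M.
Δrequired reserves = 8% × −¥864M = −¥69.12M.
Δexcess reserves = Δreserves − Δrequired = −¥167M − (−¥69.12M) = -¥97.88 million.

-¥97.88 million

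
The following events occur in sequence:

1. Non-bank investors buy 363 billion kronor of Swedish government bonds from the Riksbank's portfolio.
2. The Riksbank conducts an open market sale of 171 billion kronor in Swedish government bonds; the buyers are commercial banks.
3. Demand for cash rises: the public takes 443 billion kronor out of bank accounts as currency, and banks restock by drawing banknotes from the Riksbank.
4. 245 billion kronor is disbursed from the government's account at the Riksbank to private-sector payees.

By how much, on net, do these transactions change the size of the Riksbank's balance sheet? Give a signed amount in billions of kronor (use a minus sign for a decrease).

Asset sale (to non-banks) 363 billion kronor: a Riksbank asset is shed → −363B.
OMO sale (to banks) 171 billion kronor: a Riksbank asset is shed → −171B.
Currency withdrawal 443 billion kronor: only the composition of liabilities changes → 0.
Government spending 245 billion kronor: only the composition of liabilities changes → 0.
Net: −363 − 171 + 0 + 0 = -534 billion.

-534 billion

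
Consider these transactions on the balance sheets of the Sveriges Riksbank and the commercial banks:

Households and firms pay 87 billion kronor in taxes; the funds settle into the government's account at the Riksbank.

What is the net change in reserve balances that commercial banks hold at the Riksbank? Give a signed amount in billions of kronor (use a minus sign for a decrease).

Government account inflow 87 billion kronor: funds move from bank reserves into the government account → −87B.

-87 billion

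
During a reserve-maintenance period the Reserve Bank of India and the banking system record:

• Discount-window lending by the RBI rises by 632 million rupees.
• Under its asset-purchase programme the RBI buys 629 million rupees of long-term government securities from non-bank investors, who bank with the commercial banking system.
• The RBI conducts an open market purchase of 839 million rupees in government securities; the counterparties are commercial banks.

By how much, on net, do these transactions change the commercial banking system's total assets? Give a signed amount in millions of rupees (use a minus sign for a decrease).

Discount-window loan 632 million rupees: bank balance sheets expand → +632M.
Asset purchase (from non-banks) 629 million rupees: bank balance sheets expand → +629M.
OMO purchase (from banks) 839 million rupees: just an asset swap on bank balance sheets → 0.
Net: 632 + 629 + 0 = +1261 million.

+1261 million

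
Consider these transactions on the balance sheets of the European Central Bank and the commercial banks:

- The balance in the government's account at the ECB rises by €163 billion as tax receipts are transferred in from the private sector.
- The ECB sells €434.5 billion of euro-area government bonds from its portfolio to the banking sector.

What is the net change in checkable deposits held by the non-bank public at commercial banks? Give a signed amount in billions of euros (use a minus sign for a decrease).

ECB balance sheet:
  Assets:      Securities −€434.5B
  Liabilities: Bank reserves −€597.5B, Government deposits +€163B
Commercial banking system:
  Assets:      Reserves at CB −€597.5B, Securities +€434.5B
  Liabilities: Checkable deposits −€163B
So the change in checkable deposits held by the non-bank public at commercial banks is -€163 billion.

-€163 billion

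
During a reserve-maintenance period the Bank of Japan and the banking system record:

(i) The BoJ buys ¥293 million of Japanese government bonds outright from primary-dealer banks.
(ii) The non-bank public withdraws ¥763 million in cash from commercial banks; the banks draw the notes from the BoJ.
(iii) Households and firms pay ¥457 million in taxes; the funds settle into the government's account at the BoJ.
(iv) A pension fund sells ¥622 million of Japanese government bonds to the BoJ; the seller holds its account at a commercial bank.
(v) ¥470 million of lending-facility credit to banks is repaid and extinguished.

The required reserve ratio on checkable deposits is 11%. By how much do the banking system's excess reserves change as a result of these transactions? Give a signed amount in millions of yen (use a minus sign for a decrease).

-¥709.22 million

OMO purchase (from banks) ¥293 million: reserves +¥293M, deposits 0.
Currency withdrawal ¥763 million: reserves −¥763M, deposits −¥763M.
Government account inflow ¥457 million: reserves −¥457M, deposits −¥457M.
Asset purchase (from non-banks) ¥622 million: reserves +¥622M, deposits +¥622M.
Discount-window repayment ¥470 million: reserves −¥470M, deposits 0.
Totals: Δreserves = −¥775M, Δdeposits = −¥598M.
Δrequired reserves = 11% × −¥598M = −¥65.78M.
Δexcess reserves = Δreserves − Δrequired = −¥775M − (−¥65.78M) = -¥709.22 million.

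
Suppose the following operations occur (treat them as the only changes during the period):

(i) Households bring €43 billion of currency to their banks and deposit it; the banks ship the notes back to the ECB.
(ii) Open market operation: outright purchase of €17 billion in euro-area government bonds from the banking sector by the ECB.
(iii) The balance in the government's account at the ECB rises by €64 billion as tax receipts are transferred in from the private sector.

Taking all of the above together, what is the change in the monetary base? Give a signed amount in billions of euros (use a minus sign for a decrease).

Currency deposit €43 billion: just a shift between currency and reserves — both are base money → 0.
OMO purchase (from banks) €17 billion: ECB balance sheet expands → +€17B.
Government account inflow €64 billion: reserves shift to a non-base liability → −€64B.
Net: 0 + 17 − 64 = -€47 billion.

-€47 billion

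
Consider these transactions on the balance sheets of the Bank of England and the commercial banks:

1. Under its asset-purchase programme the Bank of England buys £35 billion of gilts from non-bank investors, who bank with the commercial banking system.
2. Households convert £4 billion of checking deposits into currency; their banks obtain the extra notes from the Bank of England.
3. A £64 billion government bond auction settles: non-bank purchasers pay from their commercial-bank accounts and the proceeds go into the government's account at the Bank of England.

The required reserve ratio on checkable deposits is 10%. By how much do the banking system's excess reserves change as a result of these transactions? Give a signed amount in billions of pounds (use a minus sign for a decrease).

Asset purchase (from non-banks) £35 billion: reserves +£35B, deposits +£35B.
Currency withdrawal £4 billion: reserves −£4B, deposits −£4B.
Government account inflow £64 billion: reserves −£64B, deposits −£64B.
Totals: Δreserves = −£33B, Δdeposits = −£33B.
Δrequired reserves = 10% × −£33B = −£3.3B.
Δexcess reserves = Δreserves − Δrequired = −£33B − (−£3.3B) = -£29.7 billion.

-£29.7 billion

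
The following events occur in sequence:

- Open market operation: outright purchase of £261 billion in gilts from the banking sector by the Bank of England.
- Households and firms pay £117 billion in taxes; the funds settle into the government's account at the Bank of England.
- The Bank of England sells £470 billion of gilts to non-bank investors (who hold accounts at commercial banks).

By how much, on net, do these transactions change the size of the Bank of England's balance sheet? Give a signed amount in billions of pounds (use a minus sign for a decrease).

-£209 billion

OMO purchase (from banks) £261 billion: a Bank of England asset is acquired → +£261B.
Government account inflow £117 billion: only the composition of liabilities changes → 0.
Asset sale (to non-banks) £470 billion: a Bank of England asset is shed → −£470B.
Net: 261 + 0 − 470 = -£209 billion.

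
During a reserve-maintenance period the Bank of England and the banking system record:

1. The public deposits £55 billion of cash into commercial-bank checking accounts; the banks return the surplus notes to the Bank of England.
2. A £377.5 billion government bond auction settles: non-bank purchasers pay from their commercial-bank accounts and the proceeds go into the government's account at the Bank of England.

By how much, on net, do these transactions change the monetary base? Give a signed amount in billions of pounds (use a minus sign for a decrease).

Currency deposit £55 billion: just a shift between currency and reserves — both are base money → 0.
Government account inflow £377.5 billion: reserves shift to a non-base liability → −£377.5B.
Net: 0 − 377.5 = -£377.5 billion.

-£377.5 billion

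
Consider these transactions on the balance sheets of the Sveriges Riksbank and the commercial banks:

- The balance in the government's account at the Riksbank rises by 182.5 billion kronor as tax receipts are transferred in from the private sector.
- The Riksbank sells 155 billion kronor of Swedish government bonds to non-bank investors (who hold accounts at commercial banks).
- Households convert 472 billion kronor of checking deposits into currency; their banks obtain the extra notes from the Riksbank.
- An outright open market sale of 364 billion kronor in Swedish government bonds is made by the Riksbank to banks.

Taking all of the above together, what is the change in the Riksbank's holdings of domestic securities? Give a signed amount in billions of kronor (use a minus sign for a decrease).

Government account inflow 182.5 billion kronor: the Riksbank's securities portfolio is untouched → 0.
Asset sale (to non-banks) 155 billion kronor: securities removed from the Riksbank's portfolio → −155B.
Currency withdrawal 472 billion kronor: the Riksbank's securities portfolio is untouched → 0.
OMO sale (to banks) 364 billion kronor: securities removed from the Riksbank's portfolio → −364B.
Net: 0 − 155 + 0 − 364 = -519 billion.

-519 billion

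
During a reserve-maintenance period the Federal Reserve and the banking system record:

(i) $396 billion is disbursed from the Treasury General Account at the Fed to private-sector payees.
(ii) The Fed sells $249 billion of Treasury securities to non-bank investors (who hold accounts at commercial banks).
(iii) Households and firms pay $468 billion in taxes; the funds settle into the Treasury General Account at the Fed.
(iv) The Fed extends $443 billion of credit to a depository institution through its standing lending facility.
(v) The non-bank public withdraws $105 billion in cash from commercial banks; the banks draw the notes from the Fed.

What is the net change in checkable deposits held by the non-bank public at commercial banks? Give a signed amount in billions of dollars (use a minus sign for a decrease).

-$426 billion

Government spending $396 billion: non-bank counterparties' bank balances rise → +$396B.
Asset sale (to non-banks) $249 billion: non-bank counterparties' bank balances fall → −$249B.
Government account inflow $468 billion: non-bank counterparties' bank balances fall → −$468B.
Discount-window loan $443 billion: the counterparty is a bank, so public deposits are unchanged → 0.
Currency withdrawal $105 billion: non-bank counterparties' bank balances fall → −$105B.
Net: 396 − 249 − 468 + 0 − 105 = -$426 billion.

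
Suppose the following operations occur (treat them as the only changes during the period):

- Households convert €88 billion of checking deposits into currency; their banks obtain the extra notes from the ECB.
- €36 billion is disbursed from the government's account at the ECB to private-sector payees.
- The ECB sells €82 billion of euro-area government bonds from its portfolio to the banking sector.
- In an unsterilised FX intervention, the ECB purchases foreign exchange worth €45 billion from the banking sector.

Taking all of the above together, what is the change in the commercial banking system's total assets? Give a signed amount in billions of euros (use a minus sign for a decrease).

-€52 billion

Currency withdrawal €88 billion: bank balance sheets shrink → −€88B.
Government spending €36 billion: bank balance sheets expand → +€36B.
OMO sale (to banks) €82 billion: just an asset swap on bank balance sheets → 0.
FX purchase €45 billion: just an asset swap on bank balance sheets → 0.
Net: −88 + 36 + 0 + 0 = -€52 billion.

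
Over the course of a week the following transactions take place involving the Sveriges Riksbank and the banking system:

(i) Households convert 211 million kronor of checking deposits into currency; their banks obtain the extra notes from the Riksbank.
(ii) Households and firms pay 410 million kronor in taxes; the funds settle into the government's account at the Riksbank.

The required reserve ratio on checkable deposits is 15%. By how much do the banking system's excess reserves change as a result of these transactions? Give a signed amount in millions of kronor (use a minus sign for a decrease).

-527.85 million

Currency withdrawal 211 million kronor: reserves −211M, deposits −211M.
Government account inflow 410 million kronor: reserves −410M, deposits −410M.
Totals: Δreserves = −621M, Δdeposits = −621M.
Δrequired reserves = 15% × −621M = −93.15M.
Δexcess reserves = Δreserves − Δrequired = −621M − (−93.15M) = -527.85 million.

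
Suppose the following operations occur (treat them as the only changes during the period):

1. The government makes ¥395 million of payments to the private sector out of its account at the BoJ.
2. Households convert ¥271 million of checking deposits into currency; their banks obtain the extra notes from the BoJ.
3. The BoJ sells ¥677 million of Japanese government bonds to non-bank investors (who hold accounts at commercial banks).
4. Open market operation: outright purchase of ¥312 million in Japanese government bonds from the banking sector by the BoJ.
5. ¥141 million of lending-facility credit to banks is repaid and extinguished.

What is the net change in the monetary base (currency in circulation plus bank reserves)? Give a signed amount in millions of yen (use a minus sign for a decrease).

-¥111 million

BoJ balance sheet:
  Assets:      Securities −¥365M, Loans to banks −¥141M
  Liabilities: Bank reserves −¥382M, Currency in circulation +¥271M, Government deposits −¥395M
Commercial banking system:
  Assets:      Reserves at CB −¥382M, Securities −¥312M
  Liabilities: Checkable deposits −¥553M, Borrowings from CB −¥141M
Monetary base = currency + reserves: +¥271M + (−¥382M) = -¥111 million.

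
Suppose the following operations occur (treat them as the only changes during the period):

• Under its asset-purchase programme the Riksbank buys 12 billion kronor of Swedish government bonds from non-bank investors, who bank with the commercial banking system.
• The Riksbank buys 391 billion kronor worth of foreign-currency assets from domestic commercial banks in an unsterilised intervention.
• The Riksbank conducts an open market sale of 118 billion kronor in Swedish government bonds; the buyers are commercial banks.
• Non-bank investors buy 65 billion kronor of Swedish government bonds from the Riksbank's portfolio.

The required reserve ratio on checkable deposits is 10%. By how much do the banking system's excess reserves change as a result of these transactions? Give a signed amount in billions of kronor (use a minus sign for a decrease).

+225.3 billion

Asset purchase (from non-banks) 12 billion kronor: reserves +12B, deposits +12B.
FX purchase 391 billion kronor: reserves +391B, deposits 0.
OMO sale (to banks) 118 billion kronor: reserves −118B, deposits 0.
Asset sale (to non-banks) 65 billion kronor: reserves −65B, deposits −65B.
Totals: Δreserves = +220B, Δdeposits = −53B.
Δrequired reserves = 10% × −53B = −5.3B.
Δexcess reserves = Δreserves − Δrequired = +220B − (−5.3B) = +225.3 billion.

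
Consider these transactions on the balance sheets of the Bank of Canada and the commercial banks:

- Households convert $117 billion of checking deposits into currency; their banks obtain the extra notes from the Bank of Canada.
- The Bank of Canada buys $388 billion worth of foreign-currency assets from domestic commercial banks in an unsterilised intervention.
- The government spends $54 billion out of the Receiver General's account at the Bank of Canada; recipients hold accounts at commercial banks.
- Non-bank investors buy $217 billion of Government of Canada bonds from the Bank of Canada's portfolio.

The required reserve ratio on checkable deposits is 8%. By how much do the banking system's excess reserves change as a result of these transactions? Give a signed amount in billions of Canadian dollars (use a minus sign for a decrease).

Currency withdrawal $117 billion: reserves −$117B, deposits −$117B.
FX purchase $388 billion: reserves +$388B, deposits 0.
Government spending $54 billion: reserves +$54B, deposits +$54B.
Asset sale (to non-banks) $217 billion: reserves −$217B, deposits −$217B.
Totals: Δreserves = +$108B, Δdeposits = −$280B.
Δrequired reserves = 8% × −$280B = −$22.4B.
Δexcess reserves = Δreserves − Δrequired = +$108B − (−$22.4B) = +$130.4 billion.

+$130.4 billion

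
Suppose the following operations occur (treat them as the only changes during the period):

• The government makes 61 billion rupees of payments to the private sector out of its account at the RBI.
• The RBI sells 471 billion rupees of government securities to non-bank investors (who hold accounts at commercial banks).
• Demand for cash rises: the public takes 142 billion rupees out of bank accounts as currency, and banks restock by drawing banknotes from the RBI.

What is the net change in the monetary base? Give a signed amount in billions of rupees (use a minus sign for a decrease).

-410 billion

RBI balance sheet:
  Assets:      Securities −471B
  Liabilities: Bank reserves −552B, Currency in circulation +142B, Government deposits −61B
Monetary base = currency + reserves: +142B + (−552B) = -410 billion.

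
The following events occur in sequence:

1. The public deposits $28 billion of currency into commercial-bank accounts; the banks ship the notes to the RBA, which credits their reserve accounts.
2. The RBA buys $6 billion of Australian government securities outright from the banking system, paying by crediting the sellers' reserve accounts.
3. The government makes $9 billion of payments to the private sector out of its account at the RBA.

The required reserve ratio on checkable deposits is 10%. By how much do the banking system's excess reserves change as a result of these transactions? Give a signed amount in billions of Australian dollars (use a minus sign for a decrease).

+$39.3 billion

Currency deposit $28 billion: reserves +$28B, deposits +$28B.
OMO purchase (from banks) $6 billion: reserves +$6B, deposits 0.
Government spending $9 billion: reserves +$9B, deposits +$9B.
Totals: Δreserves = +$43B, Δdeposits = +$37B.
Δrequired reserves = 10% × +$37B = +$3.7B.
Δexcess reserves = Δreserves − Δrequired = +$43B − (+$3.7B) = +$39.3 billion.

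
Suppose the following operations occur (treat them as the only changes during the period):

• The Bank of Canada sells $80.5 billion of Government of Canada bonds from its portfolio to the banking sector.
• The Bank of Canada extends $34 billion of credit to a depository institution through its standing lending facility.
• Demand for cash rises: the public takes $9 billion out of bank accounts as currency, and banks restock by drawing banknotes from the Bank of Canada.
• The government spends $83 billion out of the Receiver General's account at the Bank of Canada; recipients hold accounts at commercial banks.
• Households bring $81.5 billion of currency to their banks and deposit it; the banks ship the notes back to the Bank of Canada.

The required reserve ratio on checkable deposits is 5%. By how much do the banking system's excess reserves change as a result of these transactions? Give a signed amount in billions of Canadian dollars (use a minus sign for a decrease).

+$101.225 billion

OMO sale (to banks) $80.5 billion: reserves −$80.5B, deposits 0.
Discount-window loan $34 billion: reserves +$34B, deposits 0.
Currency withdrawal $9 billion: reserves −$9B, deposits −$9B.
Government spending $83 billion: reserves +$83B, deposits +$83B.
Currency deposit $81.5 billion: reserves +$81.5B, deposits +$81.5B.
Totals: Δreserves = +$109B, Δdeposits = +$155.5B.
Δrequired reserves = 5% × +$155.5B = +$7.775B.
Δexcess reserves = Δreserves − Δrequired = +$109B − (+$7.775B) = +$101.225 billion.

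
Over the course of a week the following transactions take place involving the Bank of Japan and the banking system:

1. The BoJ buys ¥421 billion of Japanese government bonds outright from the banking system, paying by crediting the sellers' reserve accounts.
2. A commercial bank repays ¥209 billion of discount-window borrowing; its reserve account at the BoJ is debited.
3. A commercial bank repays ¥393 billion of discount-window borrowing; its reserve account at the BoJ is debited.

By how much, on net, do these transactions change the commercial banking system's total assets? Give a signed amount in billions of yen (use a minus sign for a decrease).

BoJ balance sheet:
  Assets:      Securities +¥421B, Loans to banks −¥602B
  Liabilities: Bank reserves −¥181B
Commercial banking system:
  Assets:      Reserves at CB −¥181B, Securities −¥421B
  Liabilities: Borrowings from CB −¥602B
Change in total bank assets = -¥602 billion.

-¥602 billion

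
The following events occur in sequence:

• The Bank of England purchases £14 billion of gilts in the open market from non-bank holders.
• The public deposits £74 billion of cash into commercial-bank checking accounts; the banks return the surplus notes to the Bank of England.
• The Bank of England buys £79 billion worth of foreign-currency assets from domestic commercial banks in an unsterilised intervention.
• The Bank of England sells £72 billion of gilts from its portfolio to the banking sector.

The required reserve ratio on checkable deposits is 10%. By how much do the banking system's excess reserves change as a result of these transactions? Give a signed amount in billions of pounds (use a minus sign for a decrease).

+£86.2 billion

Asset purchase (from non-banks) £14 billion: reserves +£14B, deposits +£14B.
Currency deposit £74 billion: reserves +£74B, deposits +£74B.
FX purchase £79 billion: reserves +£79B, deposits 0.
OMO sale (to banks) £72 billion: reserves −£72B, deposits 0.
Totals: Δreserves = +£95B, Δdeposits = +£88B.
Δrequired reserves = 10% × +£88B = +£8.8B.
Δexcess reserves = Δreserves − Δrequired = +£95B − (+£8.8B) = +£86.2 billion.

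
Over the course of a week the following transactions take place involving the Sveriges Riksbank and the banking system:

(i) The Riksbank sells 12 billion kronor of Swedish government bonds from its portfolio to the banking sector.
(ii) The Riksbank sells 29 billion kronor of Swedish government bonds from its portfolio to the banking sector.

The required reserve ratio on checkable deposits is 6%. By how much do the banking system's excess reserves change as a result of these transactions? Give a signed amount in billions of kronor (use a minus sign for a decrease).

OMO sale (to banks) 12 billion kronor: reserves −12B, deposits 0.
OMO sale (to banks) 29 billion kronor: reserves −29B, deposits 0.
Totals: Δreserves = −41B, Δdeposits = 0.
Δrequired reserves = 6% × 0 = 0.
Δexcess reserves = Δreserves − Δrequired = −41B − (0) = -41 billion.

-41 billion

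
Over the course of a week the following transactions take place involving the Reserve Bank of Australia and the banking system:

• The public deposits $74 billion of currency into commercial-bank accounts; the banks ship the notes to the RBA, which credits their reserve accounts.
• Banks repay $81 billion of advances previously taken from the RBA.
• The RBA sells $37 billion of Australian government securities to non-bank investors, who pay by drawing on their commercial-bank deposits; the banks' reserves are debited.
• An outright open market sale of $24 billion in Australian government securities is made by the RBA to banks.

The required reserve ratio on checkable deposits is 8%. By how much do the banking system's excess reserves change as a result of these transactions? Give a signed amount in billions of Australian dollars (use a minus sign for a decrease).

-$70.96 billion

Currency deposit $74 billion: reserves +$74B, deposits +$74B.
Discount-window repayment $81 billion: reserves −$81B, deposits 0.
Asset sale (to non-banks) $37 billion: reserves −$37B, deposits −$37B.
OMO sale (to banks) $24 billion: reserves −$24B, deposits 0.
Totals: Δreserves = −$68B, Δdeposits = +$37B.
Δrequired reserves = 8% × +$37B = +$2.96B.
Δexcess reserves = Δreserves − Δrequired = −$68B − (+$2.96B) = -$70.96 billion.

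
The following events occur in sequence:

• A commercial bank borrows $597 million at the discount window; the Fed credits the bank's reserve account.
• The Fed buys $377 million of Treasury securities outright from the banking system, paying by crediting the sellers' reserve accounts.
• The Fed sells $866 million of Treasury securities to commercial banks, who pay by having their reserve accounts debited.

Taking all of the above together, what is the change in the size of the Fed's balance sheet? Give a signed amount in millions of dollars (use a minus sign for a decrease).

Fed balance sheet:
  Assets:      Securities −$489M, Loans to banks +$597M
  Liabilities: Bank reserves +$108M
Commercial banking system:
  Assets:      Reserves at CB +$108M, Securities +$489M
  Liabilities: Borrowings from CB +$597M
Change in total Fed assets = +$108 million.

+$108 million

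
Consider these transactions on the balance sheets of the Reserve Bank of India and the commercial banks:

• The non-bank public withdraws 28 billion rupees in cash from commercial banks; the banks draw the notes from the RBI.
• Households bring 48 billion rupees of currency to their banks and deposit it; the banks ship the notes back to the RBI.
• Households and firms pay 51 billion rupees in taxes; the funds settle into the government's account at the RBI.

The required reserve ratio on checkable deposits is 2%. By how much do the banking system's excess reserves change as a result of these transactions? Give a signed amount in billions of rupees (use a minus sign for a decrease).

-30.38 billion

Currency withdrawal 28 billion rupees: reserves −28B, deposits −28B.
Currency deposit 48 billion rupees: reserves +48B, deposits +48B.
Government account inflow 51 billion rupees: reserves −51B, deposits −51B.
Totals: Δreserves = −31B, Δdeposits = −31B.
Δrequired reserves = 2% × −31B = −0.62B.
Δexcess reserves = Δreserves − Δrequired = −31B − (−0.62B) = -30.38 billion.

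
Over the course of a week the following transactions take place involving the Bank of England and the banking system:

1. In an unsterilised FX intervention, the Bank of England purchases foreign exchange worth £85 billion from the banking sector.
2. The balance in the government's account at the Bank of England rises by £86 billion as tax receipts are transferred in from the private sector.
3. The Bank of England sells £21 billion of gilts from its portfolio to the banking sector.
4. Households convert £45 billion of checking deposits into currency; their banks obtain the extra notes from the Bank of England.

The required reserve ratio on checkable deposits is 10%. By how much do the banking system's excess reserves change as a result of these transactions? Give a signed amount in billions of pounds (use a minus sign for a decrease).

FX purchase £85 billion: reserves +£85B, deposits 0.
Government account inflow £86 billion: reserves −£86B, deposits −£86B.
OMO sale (to banks) £21 billion: reserves −£21B, deposits 0.
Currency withdrawal £45 billion: reserves −£45B, deposits −£45B.
Totals: Δreserves = −£67B, Δdeposits = −£131B.
Δrequired reserves = 10% × −£131B = −£13.1B.
Δexcess reserves = Δreserves − Δrequired = −£67B − (−£13.1B) = -£53.9 billion.

-£53.9 billion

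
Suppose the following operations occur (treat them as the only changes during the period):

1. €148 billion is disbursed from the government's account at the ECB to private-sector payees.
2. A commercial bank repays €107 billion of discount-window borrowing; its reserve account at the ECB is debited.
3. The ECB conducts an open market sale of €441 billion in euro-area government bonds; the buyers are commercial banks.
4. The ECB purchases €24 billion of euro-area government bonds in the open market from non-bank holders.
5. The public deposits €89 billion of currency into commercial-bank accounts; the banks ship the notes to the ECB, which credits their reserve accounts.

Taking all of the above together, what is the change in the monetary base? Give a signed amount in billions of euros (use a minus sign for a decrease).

Government spending €148 billion: a non-base liability converts back to reserves → +€148B.
Discount-window repayment €107 billion: ECB balance sheet contracts → −€107B.
OMO sale (to banks) €441 billion: ECB balance sheet contracts → −€441B.
Asset purchase (from non-banks) €24 billion: ECB balance sheet expands → +€24B.
Currency deposit €89 billion: just a shift between currency and reserves — both are base money → 0.
Net: 148 − 107 − 441 + 24 + 0 = -€376 billion.

-€376 billion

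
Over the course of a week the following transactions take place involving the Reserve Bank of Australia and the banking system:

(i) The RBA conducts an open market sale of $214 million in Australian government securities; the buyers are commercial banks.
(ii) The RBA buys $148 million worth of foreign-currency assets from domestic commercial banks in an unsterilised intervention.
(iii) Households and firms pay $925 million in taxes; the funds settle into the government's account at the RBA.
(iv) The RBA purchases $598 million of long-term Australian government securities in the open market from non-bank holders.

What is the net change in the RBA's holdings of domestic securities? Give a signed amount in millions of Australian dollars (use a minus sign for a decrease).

RBA balance sheet:
  Assets:      Securities +$384M, Foreign assets +$148M
  Liabilities: Bank reserves −$393M, Government deposits +$925M
So the change in the RBA's holdings of domestic securities is +$384 million.

+$384 million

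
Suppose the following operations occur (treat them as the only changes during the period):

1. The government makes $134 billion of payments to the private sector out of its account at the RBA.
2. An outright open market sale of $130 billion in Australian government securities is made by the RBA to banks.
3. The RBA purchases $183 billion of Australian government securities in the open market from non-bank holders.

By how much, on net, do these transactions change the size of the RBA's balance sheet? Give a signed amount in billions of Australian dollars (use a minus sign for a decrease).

+$53 billion

RBA balance sheet:
  Assets:      Securities +$53B
  Liabilities: Bank reserves +$187B, Government deposits −$134B
Change in total RBA assets = +$53 billion.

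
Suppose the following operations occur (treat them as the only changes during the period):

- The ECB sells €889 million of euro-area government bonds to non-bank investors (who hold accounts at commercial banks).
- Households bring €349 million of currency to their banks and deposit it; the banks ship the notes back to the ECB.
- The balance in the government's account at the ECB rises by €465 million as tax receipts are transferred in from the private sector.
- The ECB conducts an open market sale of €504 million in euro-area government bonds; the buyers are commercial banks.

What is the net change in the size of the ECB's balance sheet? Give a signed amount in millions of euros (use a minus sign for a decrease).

Asset sale (to non-banks) €889 million: an ECB asset is shed → −€889M.
Currency deposit €349 million: only the composition of liabilities changes → 0.
Government account inflow €465 million: only the composition of liabilities changes → 0.
OMO sale (to banks) €504 million: an ECB asset is shed → −€504M.
Net: −889 + 0 + 0 − 504 = -€1393 million.

-€1393 million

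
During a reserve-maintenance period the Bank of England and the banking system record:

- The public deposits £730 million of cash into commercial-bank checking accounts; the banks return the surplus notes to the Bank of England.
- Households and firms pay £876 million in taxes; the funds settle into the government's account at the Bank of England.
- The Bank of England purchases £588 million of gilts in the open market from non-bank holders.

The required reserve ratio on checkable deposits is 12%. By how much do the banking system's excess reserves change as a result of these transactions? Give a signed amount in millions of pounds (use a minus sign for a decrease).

Currency deposit £730 million: reserves +£730M, deposits +£730M.
Government account inflow £876 million: reserves −£876M, deposits −£876M.
Asset purchase (from non-banks) £588 million: reserves +£588M, deposits +£588M.
Totals: Δreserves = +£442M, Δdeposits = +£442M.
Δrequired reserves = 12% × +£442M = +£53.04M.
Δexcess reserves = Δreserves − Δrequired = +£442M − (+£53.04M) = +£388.96 million.

+£388.96 million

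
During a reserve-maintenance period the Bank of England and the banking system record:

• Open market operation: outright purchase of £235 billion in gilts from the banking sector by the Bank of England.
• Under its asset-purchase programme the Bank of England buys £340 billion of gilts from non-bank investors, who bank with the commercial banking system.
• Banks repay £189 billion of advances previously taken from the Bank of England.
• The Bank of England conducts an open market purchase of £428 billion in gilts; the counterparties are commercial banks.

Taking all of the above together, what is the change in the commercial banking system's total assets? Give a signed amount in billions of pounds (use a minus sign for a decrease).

+£151 billion

OMO purchase (from banks) £235 billion: just an asset swap on bank balance sheets → 0.
Asset purchase (from non-banks) £340 billion: bank balance sheets expand → +£340B.
Discount-window repayment £189 billion: bank balance sheets shrink → −£189B.
OMO purchase (from banks) £428 billion: just an asset swap on bank balance sheets → 0.
Net: 0 + 340 − 189 + 0 = +£151 billion.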